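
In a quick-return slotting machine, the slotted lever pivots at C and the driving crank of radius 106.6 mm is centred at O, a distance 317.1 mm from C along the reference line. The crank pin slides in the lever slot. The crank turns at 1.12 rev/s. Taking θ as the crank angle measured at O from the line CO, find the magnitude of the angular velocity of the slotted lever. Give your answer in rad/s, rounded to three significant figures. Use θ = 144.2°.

ω = 7.037 rad/s (from 1.12 rev/s).
Crank pin A relative to C: A = (d + r cosθ, r sinθ); lever angle φ = atan2(r sinθ, d + r cosθ).
Differentiating tanφ: φ̇ = rω(d cosθ + r)/(d² + r² + 2dr cosθ).
d² + r² + 2dr cosθ = |CA|² = 0.0570834 m²;  d cosθ + r = -0.15059 m.
|ω_lever| = |0.1066·7.037·-0.15059| / 0.0570834 = 1.979 rad/s.

1.98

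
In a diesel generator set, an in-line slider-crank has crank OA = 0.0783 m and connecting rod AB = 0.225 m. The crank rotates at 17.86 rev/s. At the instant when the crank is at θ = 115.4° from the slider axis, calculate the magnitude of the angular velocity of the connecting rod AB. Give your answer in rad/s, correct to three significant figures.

17.6

ω = 112.2 rad/s (converted from 17.86 rev/s).
The rod makes angle φ with the slider axis where L sinφ = r sinθ; differentiating, L cosφ·φ̇ = r ω cosθ.
L cosφ = √(L² − r² sin²θ) = 0.21359 m.
|ω_rod| = r ω |cosθ| / √(L² − r² sin²θ) = 0.0783·112.2·0.42894/0.21359 = 17.645 rad/s.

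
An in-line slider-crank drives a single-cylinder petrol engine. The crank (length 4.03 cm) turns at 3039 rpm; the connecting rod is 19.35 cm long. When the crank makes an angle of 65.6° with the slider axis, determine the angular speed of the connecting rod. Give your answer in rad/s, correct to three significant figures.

ω = 318.2 rad/s (converted from 3039 rpm).
The rod makes angle φ with the slider axis where L sinφ = r sinθ; differentiating, L cosφ·φ̇ = r ω cosθ.
L cosφ = √(L² − r² sin²θ) = 0.18999 m.
|ω_rod| = r ω |cosθ| / √(L² − r² sin²θ) = 0.0403·318.2·0.41310/0.18999 = 27.887 rad/s.

27.9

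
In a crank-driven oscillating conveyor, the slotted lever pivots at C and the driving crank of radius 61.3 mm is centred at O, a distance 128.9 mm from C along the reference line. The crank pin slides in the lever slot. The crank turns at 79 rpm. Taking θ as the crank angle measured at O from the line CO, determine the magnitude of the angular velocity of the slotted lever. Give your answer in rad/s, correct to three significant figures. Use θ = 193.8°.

ω = 8.273 rad/s (from 79 rpm).
Crank pin A relative to C: A = (d + r cosθ, r sinθ); lever angle φ = atan2(r sinθ, d + r cosθ).
Differentiating tanφ: φ̇ = rω(d cosθ + r)/(d² + r² + 2dr cosθ).
d² + r² + 2dr cosθ = |CA|² = 0.00502593 m²;  d cosθ + r = -0.063879 m.
|ω_lever| = |0.0613·8.273·-0.063879| / 0.00502593 = 6.4455 rad/s.

6.45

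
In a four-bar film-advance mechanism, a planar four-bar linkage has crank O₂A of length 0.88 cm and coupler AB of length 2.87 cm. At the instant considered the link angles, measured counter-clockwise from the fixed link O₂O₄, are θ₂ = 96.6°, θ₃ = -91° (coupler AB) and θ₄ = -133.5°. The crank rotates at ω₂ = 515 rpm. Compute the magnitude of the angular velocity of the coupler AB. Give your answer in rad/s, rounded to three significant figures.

18.8

ω₂ = 53.93 rad/s (from 515 rpm).
Differentiating the loop-closure r₂e^{iθ₂}+r₃e^{iθ₃}=r₁+r₄e^{iθ₄} gives r₂ω₂e^{iθ₂}+r₃ω₃e^{iθ₃}=r₄ω₄e^{iθ₄}.
Eliminating the other unknown: ω₃ = r₂ω₂ sin(θ₄−θ₂) / [r₃ sin(θ₃−θ₄)].
Numerator sine = +0.76717; denominator sine = +0.67559.
Result = 0.0088·53.93·(+0.76717) / (0.0287·(+0.67559)) = +18.778 rad/s; magnitude 18.778 rad/s.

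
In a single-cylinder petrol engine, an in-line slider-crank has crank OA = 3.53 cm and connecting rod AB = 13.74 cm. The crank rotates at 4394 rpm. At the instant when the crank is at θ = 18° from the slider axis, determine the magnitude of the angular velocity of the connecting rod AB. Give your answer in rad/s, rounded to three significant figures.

113

ω = 460.1 rad/s (converted from 4394 rpm).
The rod makes angle φ with the slider axis where L sinφ = r sinθ; differentiating, L cosφ·φ̇ = r ω cosθ.
L cosφ = √(L² − r² sin²θ) = 0.13697 m.
|ω_rod| = r ω |cosθ| / √(L² − r² sin²θ) = 0.0353·460.1·0.95106/0.13697 = 112.79 rad/s.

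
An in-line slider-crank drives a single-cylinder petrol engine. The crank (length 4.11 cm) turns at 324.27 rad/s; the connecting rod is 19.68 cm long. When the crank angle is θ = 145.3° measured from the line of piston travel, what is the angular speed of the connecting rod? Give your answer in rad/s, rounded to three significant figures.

ω = 324.3 rad/s
The rod makes angle φ with the slider axis where L sinφ = r sinθ; differentiating, L cosφ·φ̇ = r ω cosθ.
L cosφ = √(L² − r² sin²θ) = 0.1954 m.
|ω_rod| = r ω |cosθ| / √(L² − r² sin²θ) = 0.0411·324.3·0.82214/0.1954 = 56.074 rad/s.

56.1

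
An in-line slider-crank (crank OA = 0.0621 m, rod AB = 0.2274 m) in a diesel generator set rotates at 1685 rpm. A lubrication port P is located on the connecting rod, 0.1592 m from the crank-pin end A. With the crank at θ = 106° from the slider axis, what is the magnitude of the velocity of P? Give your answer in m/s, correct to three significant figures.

10.00

ω = 176.5 rad/s.  Crank-pin speed |V_A| = rω = 10.958 m/s, perpendicular to OA.
Rod angle: sinφ = −(r/L) sinθ ⇒ φ = -15.219°; ω_rod = −rω cosθ/√(L²−r²sin²θ) = +13.765 rad/s.
V_P = V_A + ω_rod × AP, with AP = 0.1592 m along the rod.
Components: V_Px = −rω sinθ − a·ω_rod·sinφ = -9.958 m/s;  V_Py = rω cosθ + a·ω_rod·cosφ = -0.90584 m/s.
|V_P| = √(V_Px² + V_Py²) = 9.9991 m/s.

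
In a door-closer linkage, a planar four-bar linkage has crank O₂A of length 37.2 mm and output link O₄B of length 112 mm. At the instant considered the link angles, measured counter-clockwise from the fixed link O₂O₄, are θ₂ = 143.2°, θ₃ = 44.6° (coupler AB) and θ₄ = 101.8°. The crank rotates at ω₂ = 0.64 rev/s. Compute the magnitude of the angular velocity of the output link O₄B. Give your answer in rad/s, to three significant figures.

1.57

ω₂ = 4.021 rad/s (from 0.64 rev/s).
Differentiating the loop-closure r₂e^{iθ₂}+r₃e^{iθ₃}=r₁+r₄e^{iθ₄} gives r₂ω₂e^{iθ₂}+r₃ω₃e^{iθ₃}=r₄ω₄e^{iθ₄}.
Eliminating the other unknown: ω₄ = r₂ω₂ sin(θ₂−θ₃) / [r₄ sin(θ₄−θ₃)].
Numerator sine = +0.98876; denominator sine = +0.84057.
Result = 0.0372·4.021·(+0.98876) / (0.112·(+0.84057)) = +1.5711 rad/s; magnitude 1.5711 rad/s.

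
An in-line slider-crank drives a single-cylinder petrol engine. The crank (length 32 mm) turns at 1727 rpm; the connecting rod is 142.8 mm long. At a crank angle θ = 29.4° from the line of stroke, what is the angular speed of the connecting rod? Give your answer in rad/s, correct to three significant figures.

ω = 180.9 rad/s (converted from 1727 rpm).
The rod makes angle φ with the slider axis where L sinφ = r sinθ; differentiating, L cosφ·φ̇ = r ω cosθ.
L cosφ = √(L² − r² sin²θ) = 0.14193 m.
|ω_rod| = r ω |cosθ| / √(L² − r² sin²θ) = 0.032·180.9·0.87121/0.14193 = 35.523 rad/s.

35.5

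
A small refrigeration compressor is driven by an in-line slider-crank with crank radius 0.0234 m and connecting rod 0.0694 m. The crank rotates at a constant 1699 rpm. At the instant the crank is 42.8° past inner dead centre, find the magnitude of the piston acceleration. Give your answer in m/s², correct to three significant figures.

ω = 2π·1699/60 = 177.9 rad/s
x(θ) = r cosθ + √(L² − r² sin²θ); with ω constant, a = ω²·d²x/dθ².
d²x/dθ² = −r cosθ − r²(cos2θ)/√u − r⁴ sin²2θ/(4u^{3/2}),  u = L² − r² sin²θ = 0.00456358 m².
Substituting r = 0.0234 m, L = 0.0694 m, θ = 42.8°: d²x/dθ² = -0.018033 m.
a = ω²·d²x/dθ² = (177.9)²·(-0.018033) = -570.83 m/s²;  |a| = 570.83 m/s².

571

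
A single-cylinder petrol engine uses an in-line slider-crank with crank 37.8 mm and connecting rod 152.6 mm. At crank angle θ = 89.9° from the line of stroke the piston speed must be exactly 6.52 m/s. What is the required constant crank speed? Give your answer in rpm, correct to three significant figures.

1650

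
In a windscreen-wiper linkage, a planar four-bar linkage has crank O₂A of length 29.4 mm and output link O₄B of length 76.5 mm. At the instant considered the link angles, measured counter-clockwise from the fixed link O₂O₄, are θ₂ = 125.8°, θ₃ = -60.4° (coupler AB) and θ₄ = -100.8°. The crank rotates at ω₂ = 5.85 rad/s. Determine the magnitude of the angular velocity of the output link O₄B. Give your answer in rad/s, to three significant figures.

0.375

ω₂ = 5.85 rad/s
Differentiating the loop-closure r₂e^{iθ₂}+r₃e^{iθ₃}=r₁+r₄e^{iθ₄} gives r₂ω₂e^{iθ₂}+r₃ω₃e^{iθ₃}=r₄ω₄e^{iθ₄}.
Eliminating the other unknown: ω₄ = r₂ω₂ sin(θ₂−θ₃) / [r₄ sin(θ₄−θ₃)].
Numerator sine = -0.10800; denominator sine = -0.64812.
Result = 0.0294·5.85·(-0.10800) / (0.0765·(-0.64812)) = +0.37463 rad/s; magnitude 0.37463 rad/s.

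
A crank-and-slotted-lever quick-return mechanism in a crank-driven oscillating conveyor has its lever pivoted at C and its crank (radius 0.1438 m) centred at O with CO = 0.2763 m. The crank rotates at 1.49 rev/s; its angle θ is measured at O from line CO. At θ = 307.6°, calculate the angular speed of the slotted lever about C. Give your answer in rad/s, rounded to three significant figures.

2.89

ω = 9.362 rad/s (from 1.49 rev/s).
Crank pin A relative to C: A = (d + r cosθ, r sinθ); lever angle φ = atan2(r sinθ, d + r cosθ).
Differentiating tanφ: φ̇ = rω(d cosθ + r)/(d² + r² + 2dr cosθ).
d² + r² + 2dr cosθ = |CA|² = 0.145505 m²;  d cosθ + r = +0.31238 m.
|ω_lever| = |0.1438·9.362·+0.31238| / 0.145505 = 2.8903 rad/s.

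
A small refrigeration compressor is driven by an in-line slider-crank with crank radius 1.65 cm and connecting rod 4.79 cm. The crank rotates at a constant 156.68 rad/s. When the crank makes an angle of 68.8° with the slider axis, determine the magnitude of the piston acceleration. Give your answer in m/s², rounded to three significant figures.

39.9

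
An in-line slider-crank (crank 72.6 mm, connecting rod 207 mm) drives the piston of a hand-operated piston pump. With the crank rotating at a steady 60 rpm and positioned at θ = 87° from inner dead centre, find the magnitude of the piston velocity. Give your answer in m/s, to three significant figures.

0.464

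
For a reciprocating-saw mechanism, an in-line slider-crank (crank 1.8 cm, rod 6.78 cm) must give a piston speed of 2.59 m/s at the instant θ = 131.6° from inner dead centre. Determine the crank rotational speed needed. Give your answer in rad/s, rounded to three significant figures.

235

For an in-line slider-crank, |v_piston| = rω|sinθ|·[1 + r cosθ/√(L² − r² sin²θ)].
With r = 0.018 m, L = 0.0678 m, θ = 131.6°: the bracketed kinematic factor |dx/dθ| = 0.01104 m.
ω = v/|dx/dθ| = 2.59/0.01104 = 234.61 rad/s.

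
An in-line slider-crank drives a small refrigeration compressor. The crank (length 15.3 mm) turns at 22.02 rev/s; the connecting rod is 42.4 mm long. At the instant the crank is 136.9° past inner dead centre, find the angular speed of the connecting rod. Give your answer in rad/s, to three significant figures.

ω = 138.4 rad/s (converted from 22.02 rev/s).
The rod makes angle φ with the slider axis where L sinφ = r sinθ; differentiating, L cosφ·φ̇ = r ω cosθ.
L cosφ = √(L² − r² sin²θ) = 0.041091 m.
|ω_rod| = r ω |cosθ| / √(L² − r² sin²θ) = 0.0153·138.4·0.73016/0.041091 = 37.615 rad/s.

37.6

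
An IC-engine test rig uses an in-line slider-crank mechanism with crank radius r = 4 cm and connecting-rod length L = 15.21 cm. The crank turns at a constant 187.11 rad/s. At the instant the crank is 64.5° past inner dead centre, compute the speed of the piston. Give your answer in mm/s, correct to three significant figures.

ω = 187.1 rad/s
For an in-line slider-crank, x = r cosθ + √(L² − r² sin²θ), so v = −rω sinθ·[1 + r cosθ/√(L² − r² sin²θ)].
With r = 0.04 m, L = 0.1521 m, θ = 64.5°: √(L² − r² sin²θ) = 0.14775 m.
v = −0.04·187.1·0.90259·[1 + 0.04·0.43051/0.14775] = -7.5426 m/s.
|v| = 7.5426 m/s = 7542.6 mm/s.

7540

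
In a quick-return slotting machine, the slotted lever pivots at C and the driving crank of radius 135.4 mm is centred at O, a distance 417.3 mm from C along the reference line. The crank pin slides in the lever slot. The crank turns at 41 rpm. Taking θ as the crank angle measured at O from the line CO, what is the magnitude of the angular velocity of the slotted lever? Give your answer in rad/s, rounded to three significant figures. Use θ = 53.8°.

ω = 4.294 rad/s (from 41 rpm).
Crank pin A relative to C: A = (d + r cosθ, r sinθ); lever angle φ = atan2(r sinθ, d + r cosθ).
Differentiating tanφ: φ̇ = rω(d cosθ + r)/(d² + r² + 2dr cosθ).
d² + r² + 2dr cosθ = |CA|² = 0.259214 m²;  d cosθ + r = +0.38186 m.
|ω_lever| = |0.1354·4.294·+0.38186| / 0.259214 = 0.8564 rad/s.

0.856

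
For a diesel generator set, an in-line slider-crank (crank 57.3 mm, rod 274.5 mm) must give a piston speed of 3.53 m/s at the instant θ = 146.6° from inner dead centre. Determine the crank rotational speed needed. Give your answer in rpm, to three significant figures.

For an in-line slider-crank, |v_piston| = rω|sinθ|·[1 + r cosθ/√(L² − r² sin²θ)].
With r = 0.0573 m, L = 0.2745 m, θ = 146.6°: the bracketed kinematic factor |dx/dθ| = 0.026009 m.
ω = v/|dx/dθ| = 3.53/0.026009 = 135.72 rad/s.
N = 60ω/(2π) = 1296.1 rpm.

1300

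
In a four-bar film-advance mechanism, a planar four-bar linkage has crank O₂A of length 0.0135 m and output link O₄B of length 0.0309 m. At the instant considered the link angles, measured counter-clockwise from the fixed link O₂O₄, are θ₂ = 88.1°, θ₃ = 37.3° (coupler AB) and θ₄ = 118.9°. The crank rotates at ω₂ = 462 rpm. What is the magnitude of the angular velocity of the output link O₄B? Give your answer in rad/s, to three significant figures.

16.6

ω₂ = 48.38 rad/s (from 462 rpm).
Differentiating the loop-closure r₂e^{iθ₂}+r₃e^{iθ₃}=r₁+r₄e^{iθ₄} gives r₂ω₂e^{iθ₂}+r₃ω₃e^{iθ₃}=r₄ω₄e^{iθ₄}.
Eliminating the other unknown: ω₄ = r₂ω₂ sin(θ₂−θ₃) / [r₄ sin(θ₄−θ₃)].
Numerator sine = +0.77494; denominator sine = +0.98927.
Result = 0.0135·48.38·(+0.77494) / (0.0309·(+0.98927)) = +16.558 rad/s; magnitude 16.558 rad/s.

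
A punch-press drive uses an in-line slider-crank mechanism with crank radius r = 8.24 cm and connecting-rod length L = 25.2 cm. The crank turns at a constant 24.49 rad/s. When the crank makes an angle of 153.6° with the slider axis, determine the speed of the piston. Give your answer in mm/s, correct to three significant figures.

632

ω = 24.49 rad/s
For an in-line slider-crank, x = r cosθ + √(L² − r² sin²θ), so v = −rω sinθ·[1 + r cosθ/√(L² − r² sin²θ)].
With r = 0.0824 m, L = 0.252 m, θ = 153.6°: √(L² − r² sin²θ) = 0.24932 m.
v = −0.0824·24.49·0.44464·[1 + 0.0824·-0.89571/0.24932] = -0.63165 m/s.
|v| = 0.63165 m/s = 631.65 mm/s.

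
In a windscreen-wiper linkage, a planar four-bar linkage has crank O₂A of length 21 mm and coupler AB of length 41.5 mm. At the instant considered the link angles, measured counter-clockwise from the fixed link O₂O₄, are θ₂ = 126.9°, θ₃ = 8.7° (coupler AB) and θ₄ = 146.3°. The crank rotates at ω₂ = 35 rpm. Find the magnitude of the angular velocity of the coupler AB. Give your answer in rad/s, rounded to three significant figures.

ω₂ = 3.665 rad/s (from 35 rpm).
Differentiating the loop-closure r₂e^{iθ₂}+r₃e^{iθ₃}=r₁+r₄e^{iθ₄} gives r₂ω₂e^{iθ₂}+r₃ω₃e^{iθ₃}=r₄ω₄e^{iθ₄}.
Eliminating the other unknown: ω₃ = r₂ω₂ sin(θ₄−θ₂) / [r₃ sin(θ₃−θ₄)].
Numerator sine = +0.33216; denominator sine = -0.67430.
Result = 0.021·3.665·(+0.33216) / (0.0415·(-0.67430)) = -0.91361 rad/s; magnitude 0.91361 rad/s.

0.914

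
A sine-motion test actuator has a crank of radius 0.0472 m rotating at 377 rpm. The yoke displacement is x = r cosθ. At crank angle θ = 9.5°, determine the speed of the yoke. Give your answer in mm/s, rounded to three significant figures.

ω = 39.48 rad/s (from 377 rpm).
x = r cosθ ⇒ ẋ = −rω sinθ.
|v| = rω|sinθ| = 0.0472·39.48·|sin 9.5°| = 0.30755 m/s = 307.55 mm/s.

308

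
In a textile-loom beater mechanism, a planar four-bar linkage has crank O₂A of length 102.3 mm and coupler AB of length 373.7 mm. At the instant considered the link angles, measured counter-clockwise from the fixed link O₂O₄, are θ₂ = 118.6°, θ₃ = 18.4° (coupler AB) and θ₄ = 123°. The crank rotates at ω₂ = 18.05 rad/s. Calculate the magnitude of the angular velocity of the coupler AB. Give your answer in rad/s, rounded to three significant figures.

0.392

ω₂ = 18.05 rad/s
Differentiating the loop-closure r₂e^{iθ₂}+r₃e^{iθ₃}=r₁+r₄e^{iθ₄} gives r₂ω₂e^{iθ₂}+r₃ω₃e^{iθ₃}=r₄ω₄e^{iθ₄}.
Eliminating the other unknown: ω₃ = r₂ω₂ sin(θ₄−θ₂) / [r₃ sin(θ₃−θ₄)].
Numerator sine = +0.07672; denominator sine = -0.96771.
Result = 0.1023·18.05·(+0.07672) / (0.3737·(-0.96771)) = -0.39173 rad/s; magnitude 0.39173 rad/s.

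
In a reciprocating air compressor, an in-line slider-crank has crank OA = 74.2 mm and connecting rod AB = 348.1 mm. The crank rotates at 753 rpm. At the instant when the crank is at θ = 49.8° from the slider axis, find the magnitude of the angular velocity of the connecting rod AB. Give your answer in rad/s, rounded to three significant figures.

ω = 78.85 rad/s (converted from 753 rpm).
The rod makes angle φ with the slider axis where L sinφ = r sinθ; differentiating, L cosφ·φ̇ = r ω cosθ.
L cosφ = √(L² − r² sin²θ) = 0.34346 m.
|ω_rod| = r ω |cosθ| / √(L² − r² sin²θ) = 0.0742·78.85·0.64546/0.34346 = 10.996 rad/s.

11.0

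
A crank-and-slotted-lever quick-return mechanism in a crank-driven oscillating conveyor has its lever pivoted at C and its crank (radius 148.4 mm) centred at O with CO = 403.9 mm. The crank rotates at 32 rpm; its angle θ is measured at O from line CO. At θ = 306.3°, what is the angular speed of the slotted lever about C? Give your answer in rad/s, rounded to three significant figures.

0.752

ω = 3.351 rad/s (from 32 rpm).
Crank pin A relative to C: A = (d + r cosθ, r sinθ); lever angle φ = atan2(r sinθ, d + r cosθ).
Differentiating tanφ: φ̇ = rω(d cosθ + r)/(d² + r² + 2dr cosθ).
d² + r² + 2dr cosθ = |CA|² = 0.256127 m²;  d cosθ + r = +0.38751 m.
|ω_lever| = |0.1484·3.351·+0.38751| / 0.256127 = 0.75239 rad/s.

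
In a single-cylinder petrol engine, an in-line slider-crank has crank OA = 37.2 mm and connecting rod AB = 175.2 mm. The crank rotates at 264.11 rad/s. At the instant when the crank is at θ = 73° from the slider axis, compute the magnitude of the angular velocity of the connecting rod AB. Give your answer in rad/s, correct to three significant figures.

16.7

ω = 264.1 rad/s
The rod makes angle φ with the slider axis where L sinφ = r sinθ; differentiating, L cosφ·φ̇ = r ω cosθ.
L cosφ = √(L² − r² sin²θ) = 0.17155 m.
|ω_rod| = r ω |cosθ| / √(L² − r² sin²θ) = 0.0372·264.1·0.29237/0.17155 = 16.744 rad/s.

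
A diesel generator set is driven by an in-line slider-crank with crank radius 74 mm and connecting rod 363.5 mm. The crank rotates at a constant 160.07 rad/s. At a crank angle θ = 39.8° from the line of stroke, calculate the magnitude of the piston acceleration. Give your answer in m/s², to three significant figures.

ω = 160.1 rad/s
x(θ) = r cosθ + √(L² − r² sin²θ); with ω constant, a = ω²·d²x/dθ².
d²x/dθ² = −r cosθ − r²(cos2θ)/√u − r⁴ sin²2θ/(4u^{3/2}),  u = L² − r² sin²θ = 0.129889 m².
Substituting r = 0.074 m, L = 0.3635 m, θ = 39.8°: d²x/dθ² = -0.059751 m.
a = ω²·d²x/dθ² = (160.1)²·(-0.059751) = -1531 m/s²;  |a| = 1531 m/s².

1530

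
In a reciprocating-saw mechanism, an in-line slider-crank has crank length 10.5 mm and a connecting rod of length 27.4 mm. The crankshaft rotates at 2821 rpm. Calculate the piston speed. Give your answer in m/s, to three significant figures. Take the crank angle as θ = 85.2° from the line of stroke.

3.20

ω = 2π·2821/60 = 295.4 rad/s
For an in-line slider-crank, x = r cosθ + √(L² − r² sin²θ), so v = −rω sinθ·[1 + r cosθ/√(L² − r² sin²θ)].
With r = 0.0105 m, L = 0.0274 m, θ = 85.2°: √(L² − r² sin²θ) = 0.025324 m.
v = −0.0105·295.4·0.99649·[1 + 0.0105·0.08368/0.025324] = -3.1982 m/s.
|v| = 3.1982 m/s.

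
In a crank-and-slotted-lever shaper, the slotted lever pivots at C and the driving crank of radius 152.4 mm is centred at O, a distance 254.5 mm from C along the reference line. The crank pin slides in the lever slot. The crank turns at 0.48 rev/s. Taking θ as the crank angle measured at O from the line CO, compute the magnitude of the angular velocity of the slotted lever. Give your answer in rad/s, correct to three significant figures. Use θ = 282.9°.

0.913

ω = 3.016 rad/s (from 0.48 rev/s).
Crank pin A relative to C: A = (d + r cosθ, r sinθ); lever angle φ = atan2(r sinθ, d + r cosθ).
Differentiating tanφ: φ̇ = rω(d cosθ + r)/(d² + r² + 2dr cosθ).
d² + r² + 2dr cosθ = |CA|² = 0.105314 m²;  d cosθ + r = +0.20922 m.
|ω_lever| = |0.1524·3.016·+0.20922| / 0.105314 = 0.9131 rad/s.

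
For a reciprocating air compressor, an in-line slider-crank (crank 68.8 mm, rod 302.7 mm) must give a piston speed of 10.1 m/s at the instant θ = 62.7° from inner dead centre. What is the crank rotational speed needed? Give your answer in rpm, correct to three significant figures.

1430

For an in-line slider-crank, |v_piston| = rω|sinθ|·[1 + r cosθ/√(L² − r² sin²θ)].
With r = 0.0688 m, L = 0.3027 m, θ = 62.7°: the bracketed kinematic factor |dx/dθ| = 0.067644 m.
ω = v/|dx/dθ| = 10.1/0.067644 = 149.31 rad/s.
N = 60ω/(2π) = 1425.8 rpm.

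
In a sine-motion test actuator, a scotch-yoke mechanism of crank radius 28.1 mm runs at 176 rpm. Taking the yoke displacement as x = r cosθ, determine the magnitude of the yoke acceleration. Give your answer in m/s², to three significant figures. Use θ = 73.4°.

ω = 18.43 rad/s (from 176 rpm).
x = r cosθ ⇒ ẍ = −rω² cosθ (ω constant).
|a| = rω²|cosθ| = 0.0281·(18.43)²·|cos 73.4°| = 2.727 m/s².

2.73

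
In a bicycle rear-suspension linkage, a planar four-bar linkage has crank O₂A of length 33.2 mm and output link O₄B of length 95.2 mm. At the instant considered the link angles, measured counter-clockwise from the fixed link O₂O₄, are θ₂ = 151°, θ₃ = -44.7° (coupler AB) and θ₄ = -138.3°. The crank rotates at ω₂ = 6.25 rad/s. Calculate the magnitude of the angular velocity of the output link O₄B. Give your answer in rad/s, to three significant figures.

0.591

ω₂ = 6.25 rad/s
Differentiating the loop-closure r₂e^{iθ₂}+r₃e^{iθ₃}=r₁+r₄e^{iθ₄} gives r₂ω₂e^{iθ₂}+r₃ω₃e^{iθ₃}=r₄ω₄e^{iθ₄}.
Eliminating the other unknown: ω₄ = r₂ω₂ sin(θ₂−θ₃) / [r₄ sin(θ₄−θ₃)].
Numerator sine = -0.27060; denominator sine = -0.99803.
Result = 0.0332·6.25·(-0.27060) / (0.0952·(-0.99803)) = +0.59097 rad/s; magnitude 0.59097 rad/s.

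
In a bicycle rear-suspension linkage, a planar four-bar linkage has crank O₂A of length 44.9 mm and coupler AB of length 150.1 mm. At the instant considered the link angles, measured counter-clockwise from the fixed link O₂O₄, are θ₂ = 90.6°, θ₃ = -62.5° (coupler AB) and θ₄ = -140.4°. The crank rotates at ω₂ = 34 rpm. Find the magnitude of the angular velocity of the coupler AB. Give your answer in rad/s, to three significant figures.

0.847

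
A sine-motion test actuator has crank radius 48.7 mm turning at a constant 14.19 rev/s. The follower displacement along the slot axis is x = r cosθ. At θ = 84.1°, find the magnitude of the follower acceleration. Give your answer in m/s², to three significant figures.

39.8

ω = 89.16 rad/s (from 14.19 rev/s).
x = r cosθ ⇒ ẍ = −rω² cosθ (ω constant).
|a| = rω²|cosθ| = 0.0487·(89.16)²·|cos 84.1°| = 39.794 m/s².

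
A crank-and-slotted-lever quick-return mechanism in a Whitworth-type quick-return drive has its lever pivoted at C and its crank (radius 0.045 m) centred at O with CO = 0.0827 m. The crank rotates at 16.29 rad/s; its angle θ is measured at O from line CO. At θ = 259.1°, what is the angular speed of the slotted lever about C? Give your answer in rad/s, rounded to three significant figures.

2.89

ω = 16.29 rad/s
Crank pin A relative to C: A = (d + r cosθ, r sinθ); lever angle φ = atan2(r sinθ, d + r cosθ).
Differentiating tanφ: φ̇ = rω(d cosθ + r)/(d² + r² + 2dr cosθ).
d² + r² + 2dr cosθ = |CA|² = 0.00745685 m²;  d cosθ + r = +0.029362 m.
|ω_lever| = |0.045·16.29·+0.029362| / 0.00745685 = 2.8864 rad/s.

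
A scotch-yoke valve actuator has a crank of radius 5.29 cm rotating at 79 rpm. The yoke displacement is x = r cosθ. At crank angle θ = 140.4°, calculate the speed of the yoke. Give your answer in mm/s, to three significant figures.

279

ω = 8.273 rad/s (from 79 rpm).
x = r cosθ ⇒ ẋ = −rω sinθ.
|v| = rω|sinθ| = 0.0529·8.273·|sin 140.4°| = 0.27896 m/s = 278.96 mm/s.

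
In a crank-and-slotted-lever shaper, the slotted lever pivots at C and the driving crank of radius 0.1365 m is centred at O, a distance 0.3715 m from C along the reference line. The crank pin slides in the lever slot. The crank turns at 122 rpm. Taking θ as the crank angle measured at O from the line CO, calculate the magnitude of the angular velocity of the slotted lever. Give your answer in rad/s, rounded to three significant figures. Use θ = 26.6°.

ω = 12.78 rad/s (from 122 rpm).
Crank pin A relative to C: A = (d + r cosθ, r sinθ); lever angle φ = atan2(r sinθ, d + r cosθ).
Differentiating tanφ: φ̇ = rω(d cosθ + r)/(d² + r² + 2dr cosθ).
d² + r² + 2dr cosθ = |CA|² = 0.247329 m²;  d cosθ + r = +0.46868 m.
|ω_lever| = |0.1365·12.78·+0.46868| / 0.247329 = 3.3046 rad/s.

3.30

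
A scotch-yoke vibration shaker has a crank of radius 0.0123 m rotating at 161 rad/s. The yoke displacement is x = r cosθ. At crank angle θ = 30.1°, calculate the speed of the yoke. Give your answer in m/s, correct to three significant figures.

0.993

ω = 161 rad/s
x = r cosθ ⇒ ẋ = −rω sinθ.
|v| = rω|sinθ| = 0.0123·161·|sin 30.1°| = 0.99314 m/s.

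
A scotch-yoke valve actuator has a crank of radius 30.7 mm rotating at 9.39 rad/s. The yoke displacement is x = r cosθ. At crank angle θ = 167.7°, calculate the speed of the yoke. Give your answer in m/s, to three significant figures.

ω = 9.39 rad/s
x = r cosθ ⇒ ẋ = −rω sinθ.
|v| = rω|sinθ| = 0.0307·9.39·|sin 167.7°| = 0.061411 m/s.

0.0614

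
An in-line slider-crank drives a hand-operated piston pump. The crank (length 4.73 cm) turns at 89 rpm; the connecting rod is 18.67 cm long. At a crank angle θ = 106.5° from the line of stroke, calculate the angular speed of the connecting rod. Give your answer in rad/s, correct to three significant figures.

ω = 9.32 rad/s (converted from 89 rpm).
The rod makes angle φ with the slider axis where L sinφ = r sinθ; differentiating, L cosφ·φ̇ = r ω cosθ.
L cosφ = √(L² − r² sin²θ) = 0.18111 m.
|ω_rod| = r ω |cosθ| / √(L² − r² sin²θ) = 0.0473·9.32·0.28402/0.18111 = 0.69133 rad/s.

0.691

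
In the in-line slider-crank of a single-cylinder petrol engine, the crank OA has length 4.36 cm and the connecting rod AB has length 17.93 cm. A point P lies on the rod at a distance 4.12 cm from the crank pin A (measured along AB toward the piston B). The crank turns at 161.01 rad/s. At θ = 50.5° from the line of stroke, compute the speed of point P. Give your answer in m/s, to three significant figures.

ω = 161 rad/s.  Crank-pin speed |V_A| = rω = 7.02 m/s, perpendicular to OA.
Rod angle: sinφ = −(r/L) sinθ ⇒ φ = -10.815°; ω_rod = −rω cosθ/√(L²−r²sin²θ) = -25.354 rad/s.
V_P = V_A + ω_rod × AP, with AP = 0.0412 m along the rod.
Components: V_Px = −rω sinθ − a·ω_rod·sinφ = -5.6128 m/s;  V_Py = rω cosθ + a·ω_rod·cosφ = +3.4392 m/s.
|V_P| = √(V_Px² + V_Py²) = 6.5827 m/s.

6.58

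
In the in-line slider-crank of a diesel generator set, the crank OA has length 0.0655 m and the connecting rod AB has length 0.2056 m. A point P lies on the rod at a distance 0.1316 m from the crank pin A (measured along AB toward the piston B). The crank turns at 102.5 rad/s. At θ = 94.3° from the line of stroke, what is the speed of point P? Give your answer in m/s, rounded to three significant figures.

ω = 102.5 rad/s.  Crank-pin speed |V_A| = rω = 6.7138 m/s, perpendicular to OA.
Rod angle: sinφ = −(r/L) sinθ ⇒ φ = -18.523°; ω_rod = −rω cosθ/√(L²−r²sin²θ) = +2.5822 rad/s.
V_P = V_A + ω_rod × AP, with AP = 0.1316 m along the rod.
Components: V_Px = −rω sinθ − a·ω_rod·sinφ = -6.5869 m/s;  V_Py = rω cosθ + a·ω_rod·cosφ = -0.18118 m/s.
|V_P| = √(V_Px² + V_Py²) = 6.5894 m/s.

6.59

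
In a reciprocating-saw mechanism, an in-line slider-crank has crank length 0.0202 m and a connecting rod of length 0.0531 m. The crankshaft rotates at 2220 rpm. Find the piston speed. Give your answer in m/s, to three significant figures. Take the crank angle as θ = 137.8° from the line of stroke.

2.23

ω = 2π·2220/60 = 232.5 rad/s
For an in-line slider-crank, x = r cosθ + √(L² − r² sin²θ), so v = −rω sinθ·[1 + r cosθ/√(L² − r² sin²θ)].
With r = 0.0202 m, L = 0.0531 m, θ = 137.8°: √(L² − r² sin²θ) = 0.051337 m.
v = −0.0202·232.5·0.67172·[1 + 0.0202·-0.74080/0.051337] = -2.2349 m/s.
|v| = 2.2349 m/s.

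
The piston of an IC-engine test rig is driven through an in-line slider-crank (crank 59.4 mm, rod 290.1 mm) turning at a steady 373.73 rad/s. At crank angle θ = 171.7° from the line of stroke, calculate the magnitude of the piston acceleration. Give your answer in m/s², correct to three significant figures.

6580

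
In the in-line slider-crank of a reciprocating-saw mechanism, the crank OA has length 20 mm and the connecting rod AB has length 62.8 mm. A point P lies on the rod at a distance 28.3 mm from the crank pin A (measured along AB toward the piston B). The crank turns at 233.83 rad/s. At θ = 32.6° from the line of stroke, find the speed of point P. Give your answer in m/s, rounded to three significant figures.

ω = 233.8 rad/s.  Crank-pin speed |V_A| = rω = 4.6766 m/s, perpendicular to OA.
Rod angle: sinφ = −(r/L) sinθ ⇒ φ = -9.880°; ω_rod = −rω cosθ/√(L²−r²sin²θ) = -63.68 rad/s.
V_P = V_A + ω_rod × AP, with AP = 0.0283 m along the rod.
Components: V_Px = −rω sinθ − a·ω_rod·sinφ = -2.8288 m/s;  V_Py = rω cosθ + a·ω_rod·cosφ = +2.1644 m/s.
|V_P| = √(V_Px² + V_Py²) = 3.5619 m/s.

3.56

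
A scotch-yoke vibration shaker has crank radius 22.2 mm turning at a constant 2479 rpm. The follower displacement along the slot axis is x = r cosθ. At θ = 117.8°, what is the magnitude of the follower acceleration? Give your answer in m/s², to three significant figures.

ω = 259.6 rad/s (from 2479 rpm).
x = r cosθ ⇒ ẍ = −rω² cosθ (ω constant).
|a| = rω²|cosθ| = 0.0222·(259.6)²·|cos 117.8°| = 697.77 m/s².

698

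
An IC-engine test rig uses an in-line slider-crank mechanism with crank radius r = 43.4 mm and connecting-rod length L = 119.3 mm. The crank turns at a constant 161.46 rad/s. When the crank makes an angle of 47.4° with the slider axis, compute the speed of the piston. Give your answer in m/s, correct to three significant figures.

ω = 161.5 rad/s
For an in-line slider-crank, x = r cosθ + √(L² − r² sin²θ), so v = −rω sinθ·[1 + r cosθ/√(L² − r² sin²θ)].
With r = 0.0434 m, L = 0.1193 m, θ = 47.4°: √(L² − r² sin²θ) = 0.11494 m.
v = −0.0434·161.5·0.73610·[1 + 0.0434·0.67688/0.11494] = -6.4764 m/s.
|v| = 6.4764 m/s.

6.48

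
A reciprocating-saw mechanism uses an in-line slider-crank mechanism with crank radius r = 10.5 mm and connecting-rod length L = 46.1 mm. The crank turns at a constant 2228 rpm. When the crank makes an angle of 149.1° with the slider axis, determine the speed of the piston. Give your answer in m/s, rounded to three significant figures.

1.01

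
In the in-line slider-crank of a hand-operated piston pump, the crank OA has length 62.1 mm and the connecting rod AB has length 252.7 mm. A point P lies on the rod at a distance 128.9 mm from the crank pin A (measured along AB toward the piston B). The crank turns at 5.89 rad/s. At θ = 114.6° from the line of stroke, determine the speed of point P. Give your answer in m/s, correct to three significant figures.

0.323

ω = 5.89 rad/s.  Crank-pin speed |V_A| = rω = 0.36577 m/s, perpendicular to OA.
Rod angle: sinφ = −(r/L) sinθ ⇒ φ = -12.911°; ω_rod = −rω cosθ/√(L²−r²sin²θ) = +0.61817 rad/s.
V_P = V_A + ω_rod × AP, with AP = 0.1289 m along the rod.
Components: V_Px = −rω sinθ − a·ω_rod·sinφ = -0.31477 m/s;  V_Py = rω cosθ + a·ω_rod·cosφ = -0.074595 m/s.
|V_P| = √(V_Px² + V_Py²) = 0.32348 m/s.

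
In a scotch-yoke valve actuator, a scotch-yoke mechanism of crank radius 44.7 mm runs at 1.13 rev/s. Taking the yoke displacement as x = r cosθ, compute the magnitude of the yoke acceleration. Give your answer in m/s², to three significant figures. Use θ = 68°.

ω = 7.1 rad/s (from 1.13 rev/s).
x = r cosθ ⇒ ẍ = −rω² cosθ (ω constant).
|a| = rω²|cosθ| = 0.0447·(7.1)²·|cos 68°| = 0.84411 m/s².

0.844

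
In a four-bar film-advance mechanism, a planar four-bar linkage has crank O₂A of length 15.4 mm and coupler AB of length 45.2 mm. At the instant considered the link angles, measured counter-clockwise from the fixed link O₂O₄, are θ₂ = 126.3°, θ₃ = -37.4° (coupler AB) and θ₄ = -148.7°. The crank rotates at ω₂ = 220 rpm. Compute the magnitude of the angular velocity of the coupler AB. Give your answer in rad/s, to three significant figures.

ω₂ = 23.04 rad/s (from 220 rpm).
Differentiating the loop-closure r₂e^{iθ₂}+r₃e^{iθ₃}=r₁+r₄e^{iθ₄} gives r₂ω₂e^{iθ₂}+r₃ω₃e^{iθ₃}=r₄ω₄e^{iθ₄}.
Eliminating the other unknown: ω₃ = r₂ω₂ sin(θ₄−θ₂) / [r₃ sin(θ₃−θ₄)].
Numerator sine = +0.99619; denominator sine = +0.93169.
Result = 0.0154·23.04·(+0.99619) / (0.0452·(+0.93169)) = +8.3928 rad/s; magnitude 8.3928 rad/s.

8.39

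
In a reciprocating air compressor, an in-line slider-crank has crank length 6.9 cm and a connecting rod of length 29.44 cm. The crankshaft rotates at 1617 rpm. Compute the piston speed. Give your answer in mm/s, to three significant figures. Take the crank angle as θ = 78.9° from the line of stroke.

12000

ω = 2π·1617/60 = 169.3 rad/s
For an in-line slider-crank, x = r cosθ + √(L² − r² sin²θ), so v = −rω sinθ·[1 + r cosθ/√(L² − r² sin²θ)].
With r = 0.069 m, L = 0.2944 m, θ = 78.9°: √(L² − r² sin²θ) = 0.28651 m.
v = −0.069·169.3·0.98129·[1 + 0.069·0.19252/0.28651] = -11.997 m/s.
|v| = 11.997 m/s = 11997 mm/s.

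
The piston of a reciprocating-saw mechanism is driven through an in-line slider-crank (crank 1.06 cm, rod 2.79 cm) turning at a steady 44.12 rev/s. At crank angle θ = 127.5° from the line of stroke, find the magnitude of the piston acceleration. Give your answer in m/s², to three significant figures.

568

ω = 2π·44.1 = 277.2 rad/s
x(θ) = r cosθ + √(L² − r² sin²θ); with ω constant, a = ω²·d²x/dθ².
d²x/dθ² = −r cosθ − r²(cos2θ)/√u − r⁴ sin²2θ/(4u^{3/2}),  u = L² − r² sin²θ = 0.00070769 m².
Substituting r = 0.0106 m, L = 0.0279 m, θ = 127.5°: d²x/dθ² = +0.0073896 m.
a = ω²·d²x/dθ² = (277.2)²·(+0.0073896) = +567.88 m/s²;  |a| = 567.88 m/s².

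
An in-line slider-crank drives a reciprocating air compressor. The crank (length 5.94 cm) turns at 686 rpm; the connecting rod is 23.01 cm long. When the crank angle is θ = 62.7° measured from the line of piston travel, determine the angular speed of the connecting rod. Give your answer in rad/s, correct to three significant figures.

8.74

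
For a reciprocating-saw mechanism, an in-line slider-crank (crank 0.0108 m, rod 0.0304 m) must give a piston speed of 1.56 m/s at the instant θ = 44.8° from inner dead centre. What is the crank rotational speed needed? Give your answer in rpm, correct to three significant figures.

1550

For an in-line slider-crank, |v_piston| = rω|sinθ|·[1 + r cosθ/√(L² − r² sin²θ)].
With r = 0.0108 m, L = 0.0304 m, θ = 44.8°: the bracketed kinematic factor |dx/dθ| = 0.0095915 m.
ω = v/|dx/dθ| = 1.56/0.0095915 = 162.64 rad/s.
N = 60ω/(2π) = 1553.1 rpm.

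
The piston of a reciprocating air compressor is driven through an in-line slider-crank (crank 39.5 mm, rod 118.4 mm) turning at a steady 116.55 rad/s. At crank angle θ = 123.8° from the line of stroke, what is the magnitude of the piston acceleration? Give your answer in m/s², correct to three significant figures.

365

ω = 116.5 rad/s
x(θ) = r cosθ + √(L² − r² sin²θ); with ω constant, a = ω²·d²x/dθ².
d²x/dθ² = −r cosθ − r²(cos2θ)/√u − r⁴ sin²2θ/(4u^{3/2}),  u = L² − r² sin²θ = 0.0129412 m².
Substituting r = 0.0395 m, L = 0.1184 m, θ = 123.8°: d²x/dθ² = +0.026847 m.
a = ω²·d²x/dθ² = (116.5)²·(+0.026847) = +364.68 m/s²;  |a| = 364.68 m/s².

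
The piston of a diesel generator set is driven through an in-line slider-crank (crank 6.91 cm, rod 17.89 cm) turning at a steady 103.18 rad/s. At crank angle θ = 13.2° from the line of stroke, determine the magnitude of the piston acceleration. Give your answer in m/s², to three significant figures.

974

ω = 103.2 rad/s
x(θ) = r cosθ + √(L² − r² sin²θ); with ω constant, a = ω²·d²x/dθ².
d²x/dθ² = −r cosθ − r²(cos2θ)/√u − r⁴ sin²2θ/(4u^{3/2}),  u = L² − r² sin²θ = 0.0317562 m².
Substituting r = 0.0691 m, L = 0.1789 m, θ = 13.2°: d²x/dθ² = -0.091473 m.
a = ω²·d²x/dθ² = (103.2)²·(-0.091473) = -973.84 m/s²;  |a| = 973.84 m/s².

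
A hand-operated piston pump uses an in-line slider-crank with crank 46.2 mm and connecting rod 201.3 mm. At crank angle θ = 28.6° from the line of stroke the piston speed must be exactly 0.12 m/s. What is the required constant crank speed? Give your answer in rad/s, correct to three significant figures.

For an in-line slider-crank, |v_piston| = rω|sinθ|·[1 + r cosθ/√(L² − r² sin²θ)].
With r = 0.0462 m, L = 0.2013 m, θ = 28.6°: the bracketed kinematic factor |dx/dθ| = 0.026599 m.
ω = v/|dx/dθ| = 0.12/0.026599 = 4.5114 rad/s.

4.51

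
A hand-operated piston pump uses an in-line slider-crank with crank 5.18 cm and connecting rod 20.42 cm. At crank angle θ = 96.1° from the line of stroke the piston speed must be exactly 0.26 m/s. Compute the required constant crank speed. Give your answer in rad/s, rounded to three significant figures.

5.19

For an in-line slider-crank, |v_piston| = rω|sinθ|·[1 + r cosθ/√(L² − r² sin²θ)].
With r = 0.0518 m, L = 0.2042 m, θ = 96.1°: the bracketed kinematic factor |dx/dθ| = 0.050072 m.
ω = v/|dx/dθ| = 0.26/0.050072 = 5.1925 rad/s.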